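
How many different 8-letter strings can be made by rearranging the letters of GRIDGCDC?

The 8 letters of GRIDGCDC have repeats: C appearing twice, D appearing twice, and G appearing twice.
The number of distinct arrangements is 8!/(2!·2!·2!) = 40320/8 = 5040.

5040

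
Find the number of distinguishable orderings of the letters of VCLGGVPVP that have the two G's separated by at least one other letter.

Total arrangements of VCLGGVPVP: 9!/(3!·2!·2!) = 15120.
Arrangements with the G's together: treat GG as one letter, giving (8)!/(3!·2!) = 3360.
Hence 15120 − 3360 = 11760.

11760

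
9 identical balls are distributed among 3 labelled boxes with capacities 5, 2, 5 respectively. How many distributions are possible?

9

Without the upper bounds there are C(11,2) = 55 ways to split 9 among 3 boxes.
Subtract solutions that violate a single cap (substitute x_i' = x_i − (cap_i+1)): x_1 ≥ 6 gives C(5,2) = 10; x_2 ≥ 3 gives C(8,2) = 28; x_3 ≥ 6 gives C(5,2) = 10. Together 48.
Add back pairs where two caps are both exceeded: 1 + 0 + 1 = 2.
By inclusion–exclusion the count is 55 − 48 + 2 = 9.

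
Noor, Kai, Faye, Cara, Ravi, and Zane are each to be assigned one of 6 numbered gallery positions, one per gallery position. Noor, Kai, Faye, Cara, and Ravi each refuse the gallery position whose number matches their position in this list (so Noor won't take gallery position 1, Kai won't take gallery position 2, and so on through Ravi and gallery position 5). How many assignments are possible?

Let Aᵢ (for 1 ≤ i ≤ 5) be the placements that put person i in their forbidden gallery position. Any j of these fix j positions, leaving (6−j)! ways to fill the rest, and there are C(5,j) ways to pick which j.
By inclusion–exclusion, the number of valid placements is Σ_{j=0}^{5} (−1)^j C(5,j)·(6−j)!.
Computing: 720 − 600 + 240 − 60 + 10 − 1 = 309.

309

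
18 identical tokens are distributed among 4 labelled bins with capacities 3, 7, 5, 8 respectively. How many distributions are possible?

Without the upper bounds there are C(21,3) = 1330 ways to split 18 among 4 bins.
Subtract solutions that violate a single cap (substitute x_i' = x_i − (cap_i+1)): x_1 ≥ 4 gives C(17,3) = 680; x_2 ≥ 8 gives C(13,3) = 286; x_3 ≥ 6 gives C(15,3) = 455; x_4 ≥ 9 gives C(12,3) = 220. Together 1641.
Add back pairs where two caps are both exceeded: 84 + 165 + 56 + 35 + 4 + 20 = 364.
Subtract triples: 1 + 0 + 0 + 0 = 1.
By inclusion–exclusion the count is 1330 − 1641 + 364 − 1 = 52.

52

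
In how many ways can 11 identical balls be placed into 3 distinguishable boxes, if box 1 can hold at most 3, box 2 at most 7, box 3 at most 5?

Ignoring the caps, the number of non-negative solutions to x_1+…+x_3 = 11 is C(13,2) = 78.
Subtract solutions that violate a single cap (substitute x_i' = x_i − (cap_i+1)): x_1 ≥ 4 gives C(9,2) = 36; x_2 ≥ 8 gives C(5,2) = 10; x_3 ≥ 6 gives C(7,2) = 21. Together 67.
Add back pairs where two caps are both exceeded: 0 + 3 + 0 = 3.
By inclusion–exclusion the count is 78 − 67 + 3 = 14.

14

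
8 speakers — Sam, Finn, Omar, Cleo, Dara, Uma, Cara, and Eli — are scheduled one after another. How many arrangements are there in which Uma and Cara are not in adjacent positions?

Of the 8! = 40320 arrangements, those with Uma and Cara adjacent number 2 × 7! = 10080 (treat the pair as a block with 2 internal orders).
Complementary counting: 40320 − 10080 = 30240.

30240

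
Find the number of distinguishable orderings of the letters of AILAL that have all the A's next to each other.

12

Treat the 2 copies of A as a single block. The multiset to arrange is then {AA, I, L, L}, 4 items in all.
That gives (4)!/(2!) = 12 arrangements.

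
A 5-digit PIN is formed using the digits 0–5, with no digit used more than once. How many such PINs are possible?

This is a permutation of 5 out of 6: P(6,5) = 6!/1!.
6 × 5 × 4 × 3 × 2 = 720.

720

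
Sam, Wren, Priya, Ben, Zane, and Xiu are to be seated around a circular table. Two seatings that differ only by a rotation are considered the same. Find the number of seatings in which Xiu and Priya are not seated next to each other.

72

All circular seatings of 6 people number (5)! = 120.
Seatings with Xiu beside Priya: treat them as a block with 2 internal orders, giving 2 × (4)! = 48.
Subtracting, 120 − 48 = 72.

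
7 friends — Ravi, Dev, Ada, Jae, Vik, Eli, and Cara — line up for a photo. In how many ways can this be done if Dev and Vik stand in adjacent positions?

1440

Place the 5 others and the Dev-Vik pair as 6 objects in a line; the pair has 2 internal arrangements.
So the count is 2·(6)! = 1440.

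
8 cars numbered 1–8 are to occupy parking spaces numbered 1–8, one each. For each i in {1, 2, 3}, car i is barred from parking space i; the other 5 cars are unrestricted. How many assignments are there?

Let Aᵢ (for i ∈ {1, 2, 3}) be the placements that put car i in its forbidden parking space. Any j of these fix j positions, leaving (8−j)! ways to fill the rest, and there are C(3,j) ways to pick which j.
By inclusion–exclusion, the number of valid placements is Σ_{j=0}^{3} (−1)^j C(3,j)·(8−j)!.
Computing: 40320 − 15120 + 2160 − 120 = 27240.

27240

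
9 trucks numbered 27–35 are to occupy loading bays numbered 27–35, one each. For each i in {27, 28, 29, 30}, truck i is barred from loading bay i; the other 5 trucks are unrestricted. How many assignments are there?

Let Aᵢ (for 27 ≤ i ≤ 30) be the placements that put truck i in its forbidden loading bay. Any j of these fix j positions, leaving (9−j)! ways to fill the rest, and there are C(4,j) ways to pick which j.
By inclusion–exclusion, the number of valid placements is Σ_{j=0}^{4} (−1)^j C(4,j)·(9−j)!.
Computing: 362880 − 161280 + 30240 − 2880 + 120 = 229080.

229080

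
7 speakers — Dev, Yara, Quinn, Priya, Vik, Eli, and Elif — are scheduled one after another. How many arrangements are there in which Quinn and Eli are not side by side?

There are 7! = 5040 arrangements in all. If Quinn and Eli are adjacent, merging them into one block gives 2·(6)! = 1440 arrangements.
So 5040 − 1440 = 3600 arrangements keep them apart.

3600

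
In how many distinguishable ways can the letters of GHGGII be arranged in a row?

Letter multiplicities in GHGGII: G×3, H×1, I×2.
The number of distinct arrangements is 6!/(3!·2!) = 720/12 = 60.

60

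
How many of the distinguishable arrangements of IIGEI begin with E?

4

With the first slot taken by E, it remains to arrange the other 4 letters (IIGI).
Those 4 letters have I appearing 3 times, giving (4)!/(3!) = 4.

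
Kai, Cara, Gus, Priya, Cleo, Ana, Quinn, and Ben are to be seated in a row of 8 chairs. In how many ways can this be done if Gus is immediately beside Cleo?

10080

Glue Gus and Cleo into one block (2 internal orders), leaving 7 units to arrange in a row.
So the count is 2·(7)! = 10080.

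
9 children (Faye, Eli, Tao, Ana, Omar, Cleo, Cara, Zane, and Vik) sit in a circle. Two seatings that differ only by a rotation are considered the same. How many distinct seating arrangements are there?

Fix one person's seat to break rotational symmetry; the remaining 8 people can be arranged in (8)! = 40320 ways.

40320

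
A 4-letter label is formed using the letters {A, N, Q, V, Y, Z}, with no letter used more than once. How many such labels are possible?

360

Choose and order 4 of the 6 symbols: the first letter has 6 options, the next 5, then 4, 3.
6 × 5 × 4 × 3 = 360.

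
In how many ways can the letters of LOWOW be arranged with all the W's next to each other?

Treat the 2 copies of W as a single block. The multiset to arrange is then {WW, L, O, O}, 4 items in all.
That gives (4)!/(2!) = 12 arrangements.

12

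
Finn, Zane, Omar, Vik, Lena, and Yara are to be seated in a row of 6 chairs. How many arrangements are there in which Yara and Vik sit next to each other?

240

Treat {Yara, Vik} as a single unit. There are 5 units to order, and the pair itself can be ordered 2 ways.
So the count is 2·(5)! = 240.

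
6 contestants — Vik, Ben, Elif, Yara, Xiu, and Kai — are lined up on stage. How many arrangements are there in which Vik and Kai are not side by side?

480

There are 6! = 720 arrangements in all. If Vik and Kai are adjacent, merging them into one block gives 2·(5)! = 240 arrangements.
Complementary counting: 720 − 240 = 480.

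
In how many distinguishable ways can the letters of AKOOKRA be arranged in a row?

630

AKOOKRA has 7 letters with A appearing twice, K appearing twice, and O appearing twice.
So there are 7! / (2!·2!·2!) = 630 distinguishable arrangements.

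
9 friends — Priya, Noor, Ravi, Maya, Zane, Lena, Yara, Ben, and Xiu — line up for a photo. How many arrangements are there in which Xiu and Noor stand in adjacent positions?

Place the 7 others and the Xiu-Noor pair as 8 objects in a line; the pair has 2 internal arrangements.
That gives 2 × 8! = 2 × 40320 = 80640.

80640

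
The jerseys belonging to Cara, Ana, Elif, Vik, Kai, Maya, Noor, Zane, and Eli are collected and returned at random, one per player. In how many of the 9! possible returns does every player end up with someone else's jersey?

133496

Let Aᵢ be the assignments in which player i gets their old jersey. We want the size of the complement of A₁∪…∪A_9.
By inclusion–exclusion this is Σ_{j=0}^{9} (−1)^j C(9,j)·(9−j)!.
Computing: 362880 − 362880 + 181440 − 60480 + 15120 − 3024 + 504 − 72 + 9 − 1 = 133496.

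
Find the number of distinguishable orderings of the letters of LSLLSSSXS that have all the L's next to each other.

42

Treat the 3 copies of L as a single block. The multiset to arrange is then {LLL, S, S, S, S, S, X}, 7 items in all.
That gives (7)!/(5!) = 42 arrangements.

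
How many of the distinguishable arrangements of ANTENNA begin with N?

180

Fix N in the first position and arrange the remaining 6 letters.
Those 6 letters have A appearing twice and N appearing twice, giving (6)!/(2!·2!) = 180.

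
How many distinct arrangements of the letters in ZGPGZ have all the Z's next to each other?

12

Treat the 2 copies of Z as a single block. The multiset to arrange is then {ZZ, G, G, P}, 4 items in all.
That gives (4)!/(2!) = 12 arrangements.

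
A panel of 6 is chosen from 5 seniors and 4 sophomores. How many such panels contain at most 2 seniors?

Split by how many seniors are chosen (0 through 2).
Sum: C(5,0)·C(4,6) + C(5,1)·C(4,5) + C(5,2)·C(4,4) = 0 + 0 + 10 = 10.

10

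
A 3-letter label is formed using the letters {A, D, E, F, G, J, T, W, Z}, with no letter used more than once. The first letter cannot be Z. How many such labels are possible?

448

The first letter has 9−1 = 8 choices (anything except Z).
The remaining 2 letters are filled from the other 8 symbols without repetition: 8 × 7 = 56.
Total: 8 × 56 = 448.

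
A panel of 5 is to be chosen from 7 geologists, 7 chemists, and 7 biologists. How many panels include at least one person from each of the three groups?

With no constraint there are C(21,5) = 20349 possible selections.
Subtract selections that omit an entire group: no geologists → C(14,5) = 2002; no chemists → C(14,5) = 2002; no biologists → C(14,5) = 2002.
Add back selections omitting two groups (i.e. drawn from a single group): C(7,5) + C(7,5) + C(7,5) = 63.
By inclusion–exclusion: 20349 − 6006 + 63 = 14406.

14406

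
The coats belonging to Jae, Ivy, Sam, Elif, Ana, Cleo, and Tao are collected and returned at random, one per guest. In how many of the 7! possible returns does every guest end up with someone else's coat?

1854

Let Aᵢ be the assignments in which guest i gets their own coat. We want the size of the complement of A₁∪…∪A_7.
By inclusion–exclusion this is Σ_{j=0}^{7} (−1)^j C(7,j)·(7−j)!.
Computing: 5040 − 5040 + 2520 − 840 + 210 − 42 + 7 − 1 = 1854.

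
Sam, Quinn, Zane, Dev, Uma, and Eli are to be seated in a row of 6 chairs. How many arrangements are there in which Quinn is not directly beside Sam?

480

There are 6! = 720 arrangements in all. If Quinn and Sam are adjacent, merging them into one block gives 2·(5)! = 240 arrangements.
Complementary counting: 720 − 240 = 480.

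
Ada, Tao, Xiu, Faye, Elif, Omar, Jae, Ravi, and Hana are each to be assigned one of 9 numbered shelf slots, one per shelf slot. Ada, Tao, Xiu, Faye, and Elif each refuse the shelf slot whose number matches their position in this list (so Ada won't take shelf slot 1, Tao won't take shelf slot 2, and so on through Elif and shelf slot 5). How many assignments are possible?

Let Aᵢ (for 1 ≤ i ≤ 5) be the placements that put person i in their forbidden shelf slot. Any j of these fix j positions, leaving (9−j)! ways to fill the rest, and there are C(5,j) ways to pick which j.
By inclusion–exclusion, the number of valid placements is Σ_{j=0}^{5} (−1)^j C(5,j)·(9−j)!.
Computing: 362880 − 201600 + 50400 − 7200 + 600 − 24 = 205056.

205056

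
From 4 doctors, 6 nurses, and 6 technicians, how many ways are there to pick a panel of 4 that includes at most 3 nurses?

Split by how many nurses are chosen (0 through 3).
Sum: C(6,0)·C(10,4) + C(6,1)·C(10,3) + C(6,2)·C(10,2) + C(6,3)·C(10,1) = 210 + 720 + 675 + 200 = 1805.

1805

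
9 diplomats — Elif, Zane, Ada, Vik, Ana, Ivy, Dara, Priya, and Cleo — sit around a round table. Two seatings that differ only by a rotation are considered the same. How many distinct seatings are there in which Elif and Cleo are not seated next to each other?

30240

Without the restriction there are (8)! = 40320 seatings.
Seatings with Elif beside Cleo: treat them as a block with 2 internal orders, giving 2 × (7)! = 10080.
Subtracting, 40320 − 10080 = 30240.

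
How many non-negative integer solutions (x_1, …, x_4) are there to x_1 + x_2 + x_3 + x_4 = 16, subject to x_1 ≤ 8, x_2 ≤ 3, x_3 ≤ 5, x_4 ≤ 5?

52

Without the upper bounds there are C(19,3) = 969 ways to split 16 among 4 variables.
Subtract solutions that violate a single cap (substitute x_i' = x_i − (cap_i+1)): x_1 ≥ 9 gives C(10,3) = 120; x_2 ≥ 4 gives C(15,3) = 455; x_3 ≥ 6 gives C(13,3) = 286; x_4 ≥ 6 gives C(13,3) = 286. Together 1147.
Add back pairs where two caps are both exceeded: 20 + 4 + 4 + 84 + 84 + 35 = 231.
Subtract triples: 0 + 0 + 0 + 1 = 1.
By inclusion–exclusion the count is 969 − 1147 + 231 − 1 = 52.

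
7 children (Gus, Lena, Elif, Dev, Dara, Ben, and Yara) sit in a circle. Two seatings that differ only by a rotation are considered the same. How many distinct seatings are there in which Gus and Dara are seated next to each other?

Glue Gus and Dara into a block (2 internal orders). Seating 6 units around a circle gives (5)! arrangements.
So 2 × (5)! = 2 × 120 = 240.

240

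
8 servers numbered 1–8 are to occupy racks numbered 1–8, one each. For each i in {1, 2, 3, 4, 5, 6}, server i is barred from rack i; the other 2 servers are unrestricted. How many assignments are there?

18806

Let Aᵢ (for 1 ≤ i ≤ 6) be the placements that put server i in its forbidden rack. Any j of these fix j positions, leaving (8−j)! ways to fill the rest, and there are C(6,j) ways to pick which j.
By inclusion–exclusion, the number of valid placements is Σ_{j=0}^{6} (−1)^j C(6,j)·(8−j)!.
Computing: 40320 − 30240 + 10800 − 2400 + 360 − 36 + 2 = 18806.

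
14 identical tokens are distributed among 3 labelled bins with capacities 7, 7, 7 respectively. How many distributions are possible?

36

By stars and bars, unrestricted non-negative solutions to x_1+…+x_3 = 14 number C(14+2,2) = 120.
Subtract solutions that violate a single cap (substitute x_i' = x_i − (cap_i+1)): x_1 ≥ 8 gives C(8,2) = 28; x_2 ≥ 8 gives C(8,2) = 28; x_3 ≥ 8 gives C(8,2) = 28. Together 84.
No two caps can be exceeded simultaneously, so the pair terms are all 0.
By inclusion–exclusion the count is 120 − 84 + 0 = 36.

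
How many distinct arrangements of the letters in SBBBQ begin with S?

Fix S in the first position and arrange the remaining 4 letters.
Those 4 letters have B appearing 3 times, giving (4)!/(3!) = 4.

4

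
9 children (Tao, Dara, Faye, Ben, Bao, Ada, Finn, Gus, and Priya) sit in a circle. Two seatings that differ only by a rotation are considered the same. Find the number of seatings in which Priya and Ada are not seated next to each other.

30240

Without the restriction there are (8)! = 40320 seatings.
Seatings with Priya beside Ada: treat them as a block with 2 internal orders, giving 2 × (7)! = 10080.
Subtracting, 40320 − 10080 = 30240.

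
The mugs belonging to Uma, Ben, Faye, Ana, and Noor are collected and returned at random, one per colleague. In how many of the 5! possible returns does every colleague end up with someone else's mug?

44

This is the derangement count D_5: permutations of 5 items with no fixed point.
By inclusion–exclusion this is Σ_{j=0}^{5} (−1)^j C(5,j)·(5−j)!.
Computing: 120 − 120 + 60 − 20 + 5 − 1 = 44.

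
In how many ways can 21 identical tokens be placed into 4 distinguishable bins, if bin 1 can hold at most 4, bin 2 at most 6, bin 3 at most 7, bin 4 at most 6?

10

By stars and bars, unrestricted non-negative solutions to x_1+…+x_4 = 21 number C(21+3,3) = 2024.
Subtract solutions that violate a single cap (substitute x_i' = x_i − (cap_i+1)): x_1 ≥ 5 gives C(19,3) = 969; x_2 ≥ 7 gives C(17,3) = 680; x_3 ≥ 8 gives C(16,3) = 560; x_4 ≥ 7 gives C(17,3) = 680. Together 2889.
Add back pairs where two caps are both exceeded: 220 + 165 + 220 + 84 + 120 + 84 = 893.
Subtract triples: 4 + 10 + 4 + 0 = 18.
By inclusion–exclusion the count is 2024 − 2889 + 893 − 18 = 10.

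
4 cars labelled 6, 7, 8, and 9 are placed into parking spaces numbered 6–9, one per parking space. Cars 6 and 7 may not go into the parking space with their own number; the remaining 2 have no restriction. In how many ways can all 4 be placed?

14

Let Aᵢ (for i ∈ {6, 7}) be the placements that put car i in its forbidden parking space. Any j of these fix j positions, leaving (4−j)! ways to fill the rest, and there are C(2,j) ways to pick which j.
By inclusion–exclusion, the number of valid placements is Σ_{j=0}^{2} (−1)^j C(2,j)·(4−j)!.
Computing: 24 − 12 + 2 = 14.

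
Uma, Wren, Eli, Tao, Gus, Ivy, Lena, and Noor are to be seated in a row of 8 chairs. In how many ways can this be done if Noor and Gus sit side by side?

Place the 6 others and the Noor-Gus pair as 7 objects in a line; the pair has 2 internal arrangements.
So the count is 2·(7)! = 10080.

10080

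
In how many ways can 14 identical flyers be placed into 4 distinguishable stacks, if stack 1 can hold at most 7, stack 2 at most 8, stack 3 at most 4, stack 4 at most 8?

By stars and bars, unrestricted non-negative solutions to x_1+…+x_4 = 14 number C(14+3,3) = 680.
Subtract solutions that violate a single cap (substitute x_i' = x_i − (cap_i+1)): x_1 ≥ 8 gives C(9,3) = 84; x_2 ≥ 9 gives C(8,3) = 56; x_3 ≥ 5 gives C(12,3) = 220; x_4 ≥ 9 gives C(8,3) = 56. Together 416.
Add back pairs where two caps are both exceeded: 0 + 4 + 0 + 1 + 0 + 1 = 6.
By inclusion–exclusion the count is 680 − 416 + 6 = 270.

270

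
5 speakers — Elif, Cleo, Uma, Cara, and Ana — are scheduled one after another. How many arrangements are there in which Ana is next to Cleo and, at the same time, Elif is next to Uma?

24

Treat {Ana,Cleo} as one block (2 orders) and {Elif,Uma} as another (2 orders).
That leaves 3 units to arrange: 2 × 2 × 3! = 4 × 6 = 24.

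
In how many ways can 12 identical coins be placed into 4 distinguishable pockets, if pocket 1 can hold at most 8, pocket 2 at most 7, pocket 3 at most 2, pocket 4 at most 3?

77

Ignoring the caps, the number of non-negative solutions to x_1+…+x_4 = 12 is C(15,3) = 455.
Subtract solutions that violate a single cap (substitute x_i' = x_i − (cap_i+1)): x_1 ≥ 9 gives C(6,3) = 20; x_2 ≥ 8 gives C(7,3) = 35; x_3 ≥ 3 gives C(12,3) = 220; x_4 ≥ 4 gives C(11,3) = 165. Together 440.
Add back pairs where two caps are both exceeded: 0 + 1 + 0 + 4 + 1 + 56 = 62.
By inclusion–exclusion the count is 455 − 440 + 62 = 77.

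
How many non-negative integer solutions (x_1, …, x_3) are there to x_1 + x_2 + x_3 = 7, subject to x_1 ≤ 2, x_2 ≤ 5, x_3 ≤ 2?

6

Without the upper bounds there are C(9,2) = 36 ways to split 7 among 3 variables.
Subtract solutions that violate a single cap (substitute x_i' = x_i − (cap_i+1)): x_1 ≥ 3 gives C(6,2) = 15; x_2 ≥ 6 gives C(3,2) = 3; x_3 ≥ 3 gives C(6,2) = 15. Together 33.
Add back pairs where two caps are both exceeded: 0 + 3 + 0 = 3.
By inclusion–exclusion the count is 36 − 33 + 3 = 6.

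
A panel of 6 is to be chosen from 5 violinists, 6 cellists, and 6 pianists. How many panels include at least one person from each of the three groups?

10530

With no constraint there are C(17,6) = 12376 possible selections.
Selections missing a whole group: no violinists → C(12,6) = 924; no cellists → C(11,6) = 462; no pianists → C(11,6) = 462.
Add back selections omitting two groups (i.e. drawn from a single group): C(5,6) + C(6,6) + C(6,6) = 2.
By inclusion–exclusion: 12376 − 1848 + 2 = 10530.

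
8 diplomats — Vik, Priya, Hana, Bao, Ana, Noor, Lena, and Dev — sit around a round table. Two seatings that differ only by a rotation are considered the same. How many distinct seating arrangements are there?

5040

Around a circle, 8 distinct people have 8!/8 = (7)! = 5040 rotationally distinct seatings.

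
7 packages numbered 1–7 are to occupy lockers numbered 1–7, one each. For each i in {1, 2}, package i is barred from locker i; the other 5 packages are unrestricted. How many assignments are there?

Let Aᵢ (for i ∈ {1, 2}) be the placements that put package i in its forbidden locker. Any j of these fix j positions, leaving (7−j)! ways to fill the rest, and there are C(2,j) ways to pick which j.
By inclusion–exclusion, the number of valid placements is Σ_{j=0}^{2} (−1)^j C(2,j)·(7−j)!.
Computing: 5040 − 1440 + 120 = 3720.

3720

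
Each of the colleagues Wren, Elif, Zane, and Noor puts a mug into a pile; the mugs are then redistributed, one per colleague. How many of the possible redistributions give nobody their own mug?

9

Count assignments avoiding every fixed point. For any j of the 4 colleagues fixed to their own mug, the other 4−j can be arranged in (4−j)! ways.
By inclusion–exclusion this is Σ_{j=0}^{4} (−1)^j C(4,j)·(4−j)!.
Computing: 24 − 24 + 12 − 4 + 1 = 9.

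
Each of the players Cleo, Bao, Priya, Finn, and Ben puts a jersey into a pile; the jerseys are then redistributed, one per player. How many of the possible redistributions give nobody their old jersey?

Let Aᵢ be the assignments in which player i gets their old jersey. We want the size of the complement of A₁∪…∪A_5.
By inclusion–exclusion this is Σ_{j=0}^{5} (−1)^j C(5,j)·(5−j)!.
Computing: 120 − 120 + 60 − 20 + 5 − 1 = 44.

44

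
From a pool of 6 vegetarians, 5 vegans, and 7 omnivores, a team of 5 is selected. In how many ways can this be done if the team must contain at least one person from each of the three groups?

Unrestricted: C(18,5) = 8568 ways to pick any 5 of the 18.
Subtract selections that omit an entire group: no vegetarians → C(12,5) = 792; no vegans → C(13,5) = 1287; no omnivores → C(11,5) = 462.
Add back selections omitting two groups (i.e. drawn from a single group): C(6,5) + C(5,5) + C(7,5) = 28.
By inclusion–exclusion: 8568 − 2541 + 28 = 6055.

6055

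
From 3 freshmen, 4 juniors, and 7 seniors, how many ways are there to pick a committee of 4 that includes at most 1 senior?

Split by how many seniors are chosen (0 through 1).
Sum: C(7,0)·C(7,4) + C(7,1)·C(7,3) = 35 + 245 = 280.

280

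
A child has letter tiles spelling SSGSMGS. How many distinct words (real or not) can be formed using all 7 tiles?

105

The 7 letters of SSGSMGS have repeats: G appearing twice and S appearing 4 times.
Dividing 7! = 5040 by 4!·2! = 48 for the repeated letters gives 105.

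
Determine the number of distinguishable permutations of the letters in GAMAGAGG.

The 8 letters of GAMAGAGG have repeats: A appearing 3 times and G appearing 4 times.
Dividing 8! = 40320 by 4!·3! = 144 for the repeated letters gives 280.

280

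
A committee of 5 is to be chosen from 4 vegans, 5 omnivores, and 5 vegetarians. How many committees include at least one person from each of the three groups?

Unrestricted: C(14,5) = 2002 ways to pick any 5 of the 14.
Subtract selections that omit an entire group: no vegans → C(10,5) = 252; no omnivores → C(9,5) = 126; no vegetarians → C(9,5) = 126.
Add back selections omitting two groups (i.e. drawn from a single group): C(4,5) + C(5,5) + C(5,5) = 2.
By inclusion–exclusion: 2002 − 504 + 2 = 1500.

1500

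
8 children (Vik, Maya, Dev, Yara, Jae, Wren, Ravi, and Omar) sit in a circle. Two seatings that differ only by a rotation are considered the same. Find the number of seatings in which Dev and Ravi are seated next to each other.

1440

Glue Dev and Ravi into a block (2 internal orders). Seating 7 units around a circle gives (6)! arrangements.
So 2 × (6)! = 2 × 720 = 1440.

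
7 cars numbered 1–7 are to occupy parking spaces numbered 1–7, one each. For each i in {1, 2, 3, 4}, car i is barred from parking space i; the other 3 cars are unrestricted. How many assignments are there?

2790

Let Aᵢ (for 1 ≤ i ≤ 4) be the placements that put car i in its forbidden parking space. Any j of these fix j positions, leaving (7−j)! ways to fill the rest, and there are C(4,j) ways to pick which j.
By inclusion–exclusion, the number of valid placements is Σ_{j=0}^{4} (−1)^j C(4,j)·(7−j)!.
Computing: 5040 − 2880 + 720 − 96 + 6 = 2790.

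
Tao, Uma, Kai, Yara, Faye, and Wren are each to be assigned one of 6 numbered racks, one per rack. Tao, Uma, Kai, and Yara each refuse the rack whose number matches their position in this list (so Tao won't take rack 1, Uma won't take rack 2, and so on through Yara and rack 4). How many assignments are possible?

362

Let Aᵢ (for 1 ≤ i ≤ 4) be the placements that put person i in their forbidden rack. Any j of these fix j positions, leaving (6−j)! ways to fill the rest, and there are C(4,j) ways to pick which j.
By inclusion–exclusion, the number of valid placements is Σ_{j=0}^{4} (−1)^j C(4,j)·(6−j)!.
Computing: 720 − 480 + 144 − 24 + 2 = 362.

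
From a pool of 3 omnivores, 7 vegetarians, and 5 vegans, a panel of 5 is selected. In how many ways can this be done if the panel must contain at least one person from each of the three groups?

With no constraint there are C(15,5) = 3003 possible selections.
Selections missing a whole group: no omnivores → C(12,5) = 792; no vegetarians → C(8,5) = 56; no vegans → C(10,5) = 252.
Add back selections omitting two groups (i.e. drawn from a single group): C(3,5) + C(7,5) + C(5,5) = 22.
By inclusion–exclusion: 3003 − 1100 + 22 = 1925.

1925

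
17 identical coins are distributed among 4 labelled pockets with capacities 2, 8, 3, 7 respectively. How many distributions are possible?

19

Without the upper bounds there are C(20,3) = 1140 ways to split 17 among 4 pockets.
Subtract solutions that violate a single cap (substitute x_i' = x_i − (cap_i+1)): x_1 ≥ 3 gives C(17,3) = 680; x_2 ≥ 9 gives C(11,3) = 165; x_3 ≥ 4 gives C(16,3) = 560; x_4 ≥ 8 gives C(12,3) = 220. Together 1625.
Add back pairs where two caps are both exceeded: 56 + 286 + 84 + 35 + 1 + 56 = 518.
Subtract triples: 4 + 0 + 10 + 0 = 14.
By inclusion–exclusion the count is 1140 − 1625 + 518 − 14 = 19.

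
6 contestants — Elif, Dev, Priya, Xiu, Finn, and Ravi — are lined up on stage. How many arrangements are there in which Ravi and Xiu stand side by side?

240

Glue Ravi and Xiu into one block (2 internal orders), leaving 5 units to arrange in a row.
That gives 2 × 5! = 2 × 120 = 240.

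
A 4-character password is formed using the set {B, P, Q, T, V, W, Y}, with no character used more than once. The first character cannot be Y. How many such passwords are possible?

The first character has 7−1 = 6 choices (anything except Y).
The remaining 3 characters are filled from the other 6 symbols without repetition: 6 × 5 × 4 = 120.
Total: 6 × 120 = 720.

720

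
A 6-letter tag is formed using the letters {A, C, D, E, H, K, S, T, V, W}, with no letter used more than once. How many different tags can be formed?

This is a permutation of 6 out of 10: P(10,6) = 10!/4!.
10 × 9 × 8 × 7 × 6 × 5 = 151200.

151200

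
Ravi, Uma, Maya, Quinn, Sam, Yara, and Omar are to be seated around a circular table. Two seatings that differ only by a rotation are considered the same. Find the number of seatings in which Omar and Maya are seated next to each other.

Glue Omar and Maya into a block (2 internal orders). Seating 6 units around a circle gives (5)! arrangements.
So 2 × (5)! = 2 × 120 = 240.

240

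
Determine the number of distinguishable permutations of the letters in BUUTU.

The 5 letters of BUUTU have repeats: U appearing 3 times.
Dividing 5! = 120 by 3! = 6 for the repeated letters gives 20.

20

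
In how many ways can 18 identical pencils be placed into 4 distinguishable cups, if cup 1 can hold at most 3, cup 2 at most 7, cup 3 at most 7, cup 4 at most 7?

Ignoring the caps, the number of non-negative solutions to x_1+…+x_4 = 18 is C(21,3) = 1330.
Subtract solutions that violate a single cap (substitute x_i' = x_i − (cap_i+1)): x_1 ≥ 4 gives C(17,3) = 680; x_2 ≥ 8 gives C(13,3) = 286; x_3 ≥ 8 gives C(13,3) = 286; x_4 ≥ 8 gives C(13,3) = 286. Together 1538.
Add back pairs where two caps are both exceeded: 84 + 84 + 84 + 10 + 10 + 10 = 282.
By inclusion–exclusion the count is 1330 − 1538 + 282 = 74.

74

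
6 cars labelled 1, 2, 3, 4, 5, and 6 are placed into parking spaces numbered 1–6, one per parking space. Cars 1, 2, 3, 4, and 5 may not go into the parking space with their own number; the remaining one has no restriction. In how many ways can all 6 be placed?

Let Aᵢ (for 1 ≤ i ≤ 5) be the placements that put car i in its forbidden parking space. Any j of these fix j positions, leaving (6−j)! ways to fill the rest, and there are C(5,j) ways to pick which j.
By inclusion–exclusion, the number of valid placements is Σ_{j=0}^{5} (−1)^j C(5,j)·(6−j)!.
Computing: 720 − 600 + 240 − 60 + 10 − 1 = 309.

309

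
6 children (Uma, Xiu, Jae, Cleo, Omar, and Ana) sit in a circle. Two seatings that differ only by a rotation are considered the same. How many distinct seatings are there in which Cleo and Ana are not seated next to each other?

72

Without the restriction there are (5)! = 120 seatings.
Seatings with Cleo beside Ana: treat them as a block with 2 internal orders, giving 2 × (4)! = 48.
Subtracting, 120 − 48 = 72.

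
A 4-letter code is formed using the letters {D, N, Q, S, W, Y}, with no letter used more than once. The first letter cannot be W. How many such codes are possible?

300

The first letter has 6−1 = 5 choices (anything except W).
The remaining 3 letters are filled from the other 5 symbols without repetition: 5 × 4 × 3 = 60.
Total: 5 × 60 = 300.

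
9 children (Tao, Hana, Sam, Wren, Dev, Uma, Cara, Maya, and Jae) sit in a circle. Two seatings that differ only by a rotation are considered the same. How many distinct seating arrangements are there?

40320

Fix one person's seat to break rotational symmetry; the remaining 8 people can be arranged in (8)! = 40320 ways.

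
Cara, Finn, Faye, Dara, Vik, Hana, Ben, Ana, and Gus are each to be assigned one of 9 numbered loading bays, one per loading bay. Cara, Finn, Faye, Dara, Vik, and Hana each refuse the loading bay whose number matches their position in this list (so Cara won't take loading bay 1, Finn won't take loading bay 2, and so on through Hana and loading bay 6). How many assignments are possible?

Let Aᵢ (for 1 ≤ i ≤ 6) be the placements that put person i in their forbidden loading bay. Any j of these fix j positions, leaving (9−j)! ways to fill the rest, and there are C(6,j) ways to pick which j.
By inclusion–exclusion, the number of valid placements is Σ_{j=0}^{6} (−1)^j C(6,j)·(9−j)!.
Computing: 362880 − 241920 + 75600 − 14400 + 1800 − 144 + 6 = 183822.

183822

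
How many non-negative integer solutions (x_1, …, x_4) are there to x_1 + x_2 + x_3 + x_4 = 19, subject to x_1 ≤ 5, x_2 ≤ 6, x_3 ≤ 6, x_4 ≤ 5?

20

Without the upper bounds there are C(22,3) = 1540 ways to split 19 among 4 variables.
Subtract solutions that violate a single cap (substitute x_i' = x_i − (cap_i+1)): x_1 ≥ 6 gives C(16,3) = 560; x_2 ≥ 7 gives C(15,3) = 455; x_3 ≥ 7 gives C(15,3) = 455; x_4 ≥ 6 gives C(16,3) = 560. Together 2030.
Add back pairs where two caps are both exceeded: 84 + 84 + 120 + 56 + 84 + 84 = 512.
Subtract triples: 0 + 1 + 1 + 0 = 2.
By inclusion–exclusion the count is 1540 − 2030 + 512 − 2 = 20.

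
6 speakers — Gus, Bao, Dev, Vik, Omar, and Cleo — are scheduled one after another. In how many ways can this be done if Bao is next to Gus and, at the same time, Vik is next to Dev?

Treat {Bao,Gus} as one block (2 orders) and {Vik,Dev} as another (2 orders).
That leaves 4 units to arrange: 2 × 2 × 4! = 4 × 24 = 96.

96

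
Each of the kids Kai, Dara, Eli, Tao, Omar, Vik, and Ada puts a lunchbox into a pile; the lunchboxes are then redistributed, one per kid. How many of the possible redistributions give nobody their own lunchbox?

1854

This is the derangement count D_7: permutations of 7 items with no fixed point.
By inclusion–exclusion this is Σ_{j=0}^{7} (−1)^j C(7,j)·(7−j)!.
Computing: 5040 − 5040 + 2520 − 840 + 210 − 42 + 7 − 1 = 1854.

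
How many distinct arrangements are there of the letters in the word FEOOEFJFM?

15120

The 9 letters of FEOOEFJFM have repeats: E appearing twice, F appearing 3 times, and O appearing twice.
Dividing 9! = 362880 by 3!·2!·2! = 24 for the repeated letters gives 15120.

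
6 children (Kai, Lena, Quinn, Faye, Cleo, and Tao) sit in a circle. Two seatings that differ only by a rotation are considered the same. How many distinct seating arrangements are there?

120

Fix one person's seat to break rotational symmetry; the remaining 5 people can be arranged in (5)! = 120 ways.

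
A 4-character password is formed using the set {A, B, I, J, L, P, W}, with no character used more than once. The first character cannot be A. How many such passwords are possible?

720

The first character has 7−1 = 6 choices (anything except A).
The remaining 3 characters are filled from the other 6 symbols without repetition: 6 × 5 × 4 = 120.
Total: 6 × 120 = 720.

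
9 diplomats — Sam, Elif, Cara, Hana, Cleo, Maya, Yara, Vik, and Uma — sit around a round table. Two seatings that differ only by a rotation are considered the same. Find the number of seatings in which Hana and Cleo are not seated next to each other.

30240

All circular seatings of 9 people number (8)! = 40320.
Seatings with Hana beside Cleo: treat them as a block with 2 internal orders, giving 2 × (7)! = 10080.
Subtracting, 40320 − 10080 = 30240.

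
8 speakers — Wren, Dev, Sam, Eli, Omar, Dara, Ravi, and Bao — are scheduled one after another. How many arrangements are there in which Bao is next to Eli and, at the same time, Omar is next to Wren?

Treat {Bao,Eli} as one block (2 orders) and {Omar,Wren} as another (2 orders).
That leaves 6 units to arrange: 2 × 2 × 6! = 4 × 720 = 2880.

2880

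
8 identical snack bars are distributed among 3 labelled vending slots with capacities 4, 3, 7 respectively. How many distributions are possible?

Without the upper bounds there are C(10,2) = 45 ways to split 8 among 3 vending slots.
Subtract solutions that violate a single cap (substitute x_i' = x_i − (cap_i+1)): x_1 ≥ 5 gives C(5,2) = 10; x_2 ≥ 4 gives C(6,2) = 15; x_3 ≥ 8 gives C(2,2) = 1. Together 26.
No two caps can be exceeded simultaneously, so the pair terms are all 0.
By inclusion–exclusion the count is 45 − 26 + 0 = 19.

19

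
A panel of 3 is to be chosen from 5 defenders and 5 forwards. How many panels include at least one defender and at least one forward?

With no constraint there are C(10,3) = 120 possible selections.
Selections missing a whole group: no defenders → C(5,3) = 10; no forwards → C(5,3) = 10.
Both groups omitted at once is impossible, so 120 − 20 = 100.

100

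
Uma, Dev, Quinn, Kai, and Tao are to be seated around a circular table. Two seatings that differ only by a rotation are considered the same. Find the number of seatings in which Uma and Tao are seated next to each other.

Treat {Uma, Tao} as one unit (2 internal orders) and seat the resulting 4 units around the table: (3)! circular arrangements.
So 2 × (3)! = 2 × 6 = 12.

12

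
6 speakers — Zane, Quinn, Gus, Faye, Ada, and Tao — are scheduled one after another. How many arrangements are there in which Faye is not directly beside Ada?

Of the 6! = 720 arrangements, those with Faye and Ada adjacent number 2 × 5! = 240 (treat the pair as a block with 2 internal orders).
Complementary counting: 720 − 240 = 480.

480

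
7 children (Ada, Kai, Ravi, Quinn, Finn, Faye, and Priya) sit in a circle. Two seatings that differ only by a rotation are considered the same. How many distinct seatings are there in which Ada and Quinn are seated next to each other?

240

Treat {Ada, Quinn} as one unit (2 internal orders) and seat the resulting 6 units around the table: (5)! circular arrangements.
So 2 × (5)! = 2 × 120 = 240.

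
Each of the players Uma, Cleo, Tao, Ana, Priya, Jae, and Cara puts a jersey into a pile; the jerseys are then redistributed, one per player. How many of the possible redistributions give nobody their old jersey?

Let Aᵢ be the assignments in which player i gets their old jersey. We want the size of the complement of A₁∪…∪A_7.
By inclusion–exclusion this is Σ_{j=0}^{7} (−1)^j C(7,j)·(7−j)!.
Computing: 5040 − 5040 + 2520 − 840 + 210 − 42 + 7 − 1 = 1854.

1854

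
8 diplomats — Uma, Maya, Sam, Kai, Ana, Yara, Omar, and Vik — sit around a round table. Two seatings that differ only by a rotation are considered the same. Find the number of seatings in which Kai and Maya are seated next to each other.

1440

Treat {Kai, Maya} as one unit (2 internal orders) and seat the resulting 7 units around the table: (6)! circular arrangements.
So 2 × (6)! = 2 × 720 = 1440.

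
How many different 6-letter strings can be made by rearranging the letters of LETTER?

180

The 6 letters of LETTER have repeats: E appearing twice and T appearing twice.
The number of distinct arrangements is 6!/(2!·2!) = 720/4 = 180.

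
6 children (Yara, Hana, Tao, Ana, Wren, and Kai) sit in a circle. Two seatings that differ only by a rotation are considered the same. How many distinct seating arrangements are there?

120

Seat Yara anywhere (absorbing the rotational symmetry), then permute the other 5: (5)! = 120.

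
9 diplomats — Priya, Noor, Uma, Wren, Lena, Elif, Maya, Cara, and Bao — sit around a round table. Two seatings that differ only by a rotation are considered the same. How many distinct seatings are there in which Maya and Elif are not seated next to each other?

All circular seatings of 9 people number (8)! = 40320.
Those with Maya next to Elif: fuse the pair into one unit and seat 8 units around a circle — 2·(7)! = 10080.
Subtracting, 40320 − 10080 = 30240.

30240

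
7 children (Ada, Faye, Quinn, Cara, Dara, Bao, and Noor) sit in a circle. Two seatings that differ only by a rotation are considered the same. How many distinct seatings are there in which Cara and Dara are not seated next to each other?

Without the restriction there are (6)! = 720 seatings.
Seatings with Cara beside Dara: treat them as a block with 2 internal orders, giving 2 × (5)! = 240.
Subtracting, 720 − 240 = 480.

480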